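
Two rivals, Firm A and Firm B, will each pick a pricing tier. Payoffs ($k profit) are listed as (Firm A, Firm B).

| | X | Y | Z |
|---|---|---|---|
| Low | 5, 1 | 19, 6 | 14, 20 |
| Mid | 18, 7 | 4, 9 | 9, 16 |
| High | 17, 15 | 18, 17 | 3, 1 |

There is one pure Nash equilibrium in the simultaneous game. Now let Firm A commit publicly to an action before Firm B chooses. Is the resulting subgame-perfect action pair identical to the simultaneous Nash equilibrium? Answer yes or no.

no

Work backward from Firm B's decision.
- Low: BR = Z, leader payoff 14.
- Mid: BR = Z, leader payoff 9.
- High: BR = Y, leader payoff 18.
Among 14, 9, 18, the best is 18 at High. Subgame-perfect outcome: (High, Y) with payoffs (18, 17).
Now find the simultaneous Nash equilibrium.
Firm A's best replies: X→Mid; Y→Low; Z→Low.
Firm B's best replies: Low→Z; Mid→Z; High→Y.
Only (Low, Z) has each player best-responding; Nash payoffs (14, 20).
Sequential outcome (High, Y) differs from the Nash profile (Low, Z).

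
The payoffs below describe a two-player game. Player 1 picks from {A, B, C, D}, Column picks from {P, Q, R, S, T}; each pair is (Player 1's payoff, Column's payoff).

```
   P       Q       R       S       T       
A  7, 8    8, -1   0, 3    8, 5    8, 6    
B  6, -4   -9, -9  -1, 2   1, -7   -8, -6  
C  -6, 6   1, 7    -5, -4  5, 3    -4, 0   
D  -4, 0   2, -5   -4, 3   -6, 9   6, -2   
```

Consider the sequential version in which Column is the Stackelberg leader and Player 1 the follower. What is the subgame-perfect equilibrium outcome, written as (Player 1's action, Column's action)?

(A, P)

Player 1 best-responds to each possible Column move:
- P: BR = A, leader payoff 8.
- Q: BR = A, leader payoff -1.
- R: BR = A, leader payoff 3.
- S: BR = A, leader payoff 5.
- T: BR = A, leader payoff 6.
Maximizing over 8, -1, 3, 5, 6, Column chooses P. Subgame-perfect outcome: (A, P) with payoffs (7, 8).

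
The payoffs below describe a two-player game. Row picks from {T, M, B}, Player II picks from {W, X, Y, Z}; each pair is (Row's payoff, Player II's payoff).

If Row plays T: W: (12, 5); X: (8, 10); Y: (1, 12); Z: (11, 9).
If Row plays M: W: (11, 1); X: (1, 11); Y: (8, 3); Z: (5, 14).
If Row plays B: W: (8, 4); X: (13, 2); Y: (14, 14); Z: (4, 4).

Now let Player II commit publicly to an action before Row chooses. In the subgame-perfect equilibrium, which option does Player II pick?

Backward induction with Player II moving first.
- W: Row compares 12, 11, 8 and picks T; Player II would get 5.
- X: Row compares 8, 1, 13 and picks B; Player II would get 2.
- Y: Row compares 1, 8, 14 and picks B; Player II would get 14.
- Z: Row compares 11, 5, 4 and picks T; Player II would get 9.
Maximizing over 5, 2, 14, 9, Player II chooses Y. Subgame-perfect outcome: (B, Y) with payoffs (14, 14).

Y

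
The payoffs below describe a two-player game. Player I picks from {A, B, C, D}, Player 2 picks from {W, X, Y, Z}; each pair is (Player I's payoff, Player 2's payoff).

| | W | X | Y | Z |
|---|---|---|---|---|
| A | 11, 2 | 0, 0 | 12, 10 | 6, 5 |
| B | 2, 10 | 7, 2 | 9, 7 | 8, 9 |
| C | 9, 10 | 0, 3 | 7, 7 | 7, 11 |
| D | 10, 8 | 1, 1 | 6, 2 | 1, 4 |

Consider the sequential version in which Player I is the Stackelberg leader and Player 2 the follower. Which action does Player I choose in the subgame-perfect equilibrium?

Player 2 best-responds to each possible Player I move:
- A → Player 2 plays Y (best of 2, 0, 10, 5); Player I gets 12.
- B → Player 2 plays W (best of 10, 2, 7, 9); Player I gets 2.
- C → Player 2 plays Z (best of 10, 3, 7, 11); Player I gets 7.
- D → Player 2 plays W (best of 8, 1, 2, 4); Player I gets 10.
Maximizing over 12, 2, 7, 10, Player I chooses A. Subgame-perfect outcome: (A, Y) with payoffs (12, 10).

A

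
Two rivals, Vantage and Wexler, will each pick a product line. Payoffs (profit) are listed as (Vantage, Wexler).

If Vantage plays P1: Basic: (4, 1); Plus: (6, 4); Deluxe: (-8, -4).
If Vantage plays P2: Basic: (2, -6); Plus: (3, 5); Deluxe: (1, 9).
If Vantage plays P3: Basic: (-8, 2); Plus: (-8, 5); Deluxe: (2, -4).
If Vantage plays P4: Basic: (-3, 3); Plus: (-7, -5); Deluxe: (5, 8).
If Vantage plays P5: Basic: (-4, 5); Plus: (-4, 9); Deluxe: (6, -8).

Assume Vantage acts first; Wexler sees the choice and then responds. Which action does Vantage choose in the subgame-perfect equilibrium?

P1

Solve by backward induction (Vantage leads).
- P1: BR = Plus, leader payoff 6.
- P2: BR = Deluxe, leader payoff 1.
- P3: BR = Plus, leader payoff -8.
- P4: BR = Deluxe, leader payoff 5.
- P5: BR = Plus, leader payoff -4.
Among 6, 1, -8, 5, -4, the best is 6 at P1. Subgame-perfect outcome: (P1, Plus) with payoffs (6, 4).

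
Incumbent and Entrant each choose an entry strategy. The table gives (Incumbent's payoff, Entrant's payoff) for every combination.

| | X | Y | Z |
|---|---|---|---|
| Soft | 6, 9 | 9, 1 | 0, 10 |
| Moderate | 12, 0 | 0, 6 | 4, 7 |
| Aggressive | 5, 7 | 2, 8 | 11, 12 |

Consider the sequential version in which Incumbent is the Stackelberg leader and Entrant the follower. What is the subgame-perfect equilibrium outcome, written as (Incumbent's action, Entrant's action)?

Solve by backward induction (Incumbent leads).
- Soft: BR = Z, leader payoff 0.
- Moderate: BR = Z, leader payoff 4.
- Aggressive: BR = Z, leader payoff 11.
Maximizing over 0, 4, 11, Incumbent chooses Aggressive. Subgame-perfect outcome: (Aggressive, Z) with payoffs (11, 12).

(Aggressive, Z)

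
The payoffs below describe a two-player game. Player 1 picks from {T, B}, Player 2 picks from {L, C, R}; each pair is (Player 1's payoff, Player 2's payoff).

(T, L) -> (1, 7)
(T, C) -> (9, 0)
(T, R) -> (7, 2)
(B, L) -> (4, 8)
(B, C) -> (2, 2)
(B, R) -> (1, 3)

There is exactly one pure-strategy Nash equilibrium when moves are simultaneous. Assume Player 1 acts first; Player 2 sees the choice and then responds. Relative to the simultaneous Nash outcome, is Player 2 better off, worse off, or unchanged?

unchanged

Player 2 best-responds to each possible Player 1 move:
- T → Player 2 plays L (best of 7, 0, 2); Player 1 gets 1.
- B → Player 2 plays L (best of 8, 2, 3); Player 1 gets 4.
Player 1's induced payoffs are 1, 4, so Player 1 commits to B. Subgame-perfect outcome: (B, L) with payoffs (4, 8).
Under simultaneous play:
Player 1's best replies: L→B; C→T; R→T.
Player 2's best replies: T→L; B→L.
Only (B, L) has each player best-responding; Nash payoffs (4, 8).
Player 2 earns 8 sequentially versus 8 at the Nash outcome: unchanged.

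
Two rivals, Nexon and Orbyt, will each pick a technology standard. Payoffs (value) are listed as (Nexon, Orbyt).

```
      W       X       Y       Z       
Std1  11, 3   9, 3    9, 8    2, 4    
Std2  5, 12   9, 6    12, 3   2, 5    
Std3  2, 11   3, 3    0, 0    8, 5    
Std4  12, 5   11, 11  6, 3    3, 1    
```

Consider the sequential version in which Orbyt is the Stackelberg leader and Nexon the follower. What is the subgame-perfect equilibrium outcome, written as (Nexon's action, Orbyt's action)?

(Std4, X)

Work backward from Nexon's decision.
- W: BR = Std4, leader payoff 5.
- X: BR = Std4, leader payoff 11.
- Y: BR = Std2, leader payoff 3.
- Z: BR = Std3, leader payoff 5.
Among 5, 11, 3, 5, the best is 11 at X. Subgame-perfect outcome: (Std4, X) with payoffs (11, 11).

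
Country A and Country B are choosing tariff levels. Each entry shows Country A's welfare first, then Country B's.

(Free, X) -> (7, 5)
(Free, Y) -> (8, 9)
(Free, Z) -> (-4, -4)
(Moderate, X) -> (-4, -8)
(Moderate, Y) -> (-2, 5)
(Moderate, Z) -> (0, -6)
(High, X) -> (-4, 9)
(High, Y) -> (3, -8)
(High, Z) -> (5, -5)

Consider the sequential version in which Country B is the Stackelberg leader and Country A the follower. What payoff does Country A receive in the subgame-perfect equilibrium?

Work backward from Country A's decision.
- X → Country A plays Free (best of 7, -4, -4); Country B gets 5.
- Y → Country A plays Free (best of 8, -2, 3); Country B gets 9.
- Z → Country A plays High (best of -4, 0, 5); Country B gets -5.
Maximizing over 5, 9, -5, Country B chooses Y. Subgame-perfect outcome: (Free, Y) with payoffs (8, 9).

8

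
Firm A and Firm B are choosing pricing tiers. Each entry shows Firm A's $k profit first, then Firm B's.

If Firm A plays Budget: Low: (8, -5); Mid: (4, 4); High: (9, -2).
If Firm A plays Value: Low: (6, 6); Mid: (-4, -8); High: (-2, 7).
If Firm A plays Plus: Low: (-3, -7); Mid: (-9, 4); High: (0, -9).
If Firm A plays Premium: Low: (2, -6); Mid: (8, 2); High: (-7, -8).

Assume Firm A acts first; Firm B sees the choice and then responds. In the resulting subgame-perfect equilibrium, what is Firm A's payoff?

Solve by backward induction (Firm A leads).
- Budget → Firm B plays Mid (best of -5, 4, -2); Firm A gets 4.
- Value → Firm B plays High (best of 6, -8, 7); Firm A gets -2.
- Plus → Firm B plays Mid (best of -7, 4, -9); Firm A gets -9.
- Premium → Firm B plays Mid (best of -6, 2, -8); Firm A gets 8.
Firm A's induced payoffs are 4, -2, -9, 8, so Firm A commits to Premium. Subgame-perfect outcome: (Premium, Mid) with payoffs (8, 2).

8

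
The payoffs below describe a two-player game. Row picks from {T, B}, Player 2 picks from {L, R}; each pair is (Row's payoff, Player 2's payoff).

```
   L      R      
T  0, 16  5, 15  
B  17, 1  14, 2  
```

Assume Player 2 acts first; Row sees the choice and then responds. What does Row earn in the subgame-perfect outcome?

Row best-responds to each possible Player 2 move:
- L: Row compares 0, 17 and picks B; Player 2 would get 1.
- R: Row compares 5, 14 and picks B; Player 2 would get 2.
Maximizing over 1, 2, Player 2 chooses R. Subgame-perfect outcome: (B, R) with payoffs (14, 2).

14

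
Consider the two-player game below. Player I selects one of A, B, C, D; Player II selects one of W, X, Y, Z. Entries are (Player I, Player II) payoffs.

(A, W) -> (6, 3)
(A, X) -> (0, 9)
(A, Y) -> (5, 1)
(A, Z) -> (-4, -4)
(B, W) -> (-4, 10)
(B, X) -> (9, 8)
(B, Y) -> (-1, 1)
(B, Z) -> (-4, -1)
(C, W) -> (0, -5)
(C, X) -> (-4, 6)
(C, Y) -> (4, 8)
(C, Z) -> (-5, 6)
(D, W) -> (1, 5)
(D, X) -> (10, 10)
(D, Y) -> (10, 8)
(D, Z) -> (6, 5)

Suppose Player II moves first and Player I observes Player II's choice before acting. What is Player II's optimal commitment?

Solve by backward induction (Player II leads).
- W: BR = A, leader payoff 3.
- X: BR = D, leader payoff 10.
- Y: BR = D, leader payoff 8.
- Z: BR = D, leader payoff 5.
Among 3, 10, 8, 5, the best is 10 at X. Subgame-perfect outcome: (D, X) with payoffs (10, 10).

X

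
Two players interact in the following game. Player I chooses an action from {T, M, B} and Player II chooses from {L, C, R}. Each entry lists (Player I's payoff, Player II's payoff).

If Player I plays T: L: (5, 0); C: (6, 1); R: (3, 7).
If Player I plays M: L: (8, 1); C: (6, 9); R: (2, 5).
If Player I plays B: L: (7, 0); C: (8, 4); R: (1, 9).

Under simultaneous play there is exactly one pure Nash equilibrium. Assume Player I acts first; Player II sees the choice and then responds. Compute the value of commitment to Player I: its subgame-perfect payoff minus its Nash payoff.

3

Player II best-responds to each possible Player I move:
- T: Player II compares 0, 1, 7 and picks R; Player I would get 3.
- M: Player II compares 1, 9, 5 and picks C; Player I would get 6.
- B: Player II compares 0, 4, 9 and picks R; Player I would get 1.
Player I's induced payoffs are 3, 6, 1, so Player I commits to M. Subgame-perfect outcome: (M, C) with payoffs (6, 9).
Under simultaneous play:
Player I's best replies: L→M; C→B; R→T.
Player II's best replies: T→R; M→C; B→R.
The unique mutual best reply is (T, R), giving (3, 7).
Player I's commitment gain: 6 − 3 = 3.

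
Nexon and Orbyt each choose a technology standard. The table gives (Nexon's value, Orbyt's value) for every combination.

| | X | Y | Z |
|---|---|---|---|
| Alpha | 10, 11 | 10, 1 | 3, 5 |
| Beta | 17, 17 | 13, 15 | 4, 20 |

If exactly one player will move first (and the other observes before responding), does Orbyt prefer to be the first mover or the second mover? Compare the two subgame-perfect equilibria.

first

If Nexon leads: Orbyt's best replies are Alpha→X, Beta→Z; Nexon's induced payoffs 10, 4; outcome (Alpha, X), payoffs (10, 11).
If Orbyt leads: Nexon's best replies are X→Beta, Y→Beta, Z→Beta; Orbyt's induced payoffs 17, 15, 20; outcome (Beta, Z), payoffs (4, 20).
Orbyt gets 20 moving first and 11 moving second, so Orbyt prefers to move first.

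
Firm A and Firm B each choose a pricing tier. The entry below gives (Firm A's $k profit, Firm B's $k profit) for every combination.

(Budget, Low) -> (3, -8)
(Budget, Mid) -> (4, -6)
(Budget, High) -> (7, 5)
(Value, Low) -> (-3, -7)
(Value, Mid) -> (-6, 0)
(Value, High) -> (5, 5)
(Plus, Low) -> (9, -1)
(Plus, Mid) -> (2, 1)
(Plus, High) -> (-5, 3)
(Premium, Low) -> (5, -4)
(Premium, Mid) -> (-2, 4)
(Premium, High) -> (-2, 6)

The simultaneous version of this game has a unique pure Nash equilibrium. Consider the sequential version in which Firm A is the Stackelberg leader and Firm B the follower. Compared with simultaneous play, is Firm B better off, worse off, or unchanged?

unchanged

Work backward from Firm B's decision.
- Budget: Firm B compares -8, -6, 5 and picks High; Firm A would get 7.
- Value: Firm B compares -7, 0, 5 and picks High; Firm A would get 5.
- Plus: Firm B compares -1, 1, 3 and picks High; Firm A would get -5.
- Premium: Firm B compares -4, 4, 6 and picks High; Firm A would get -2.
Firm A's induced payoffs are 7, 5, -5, -2, so Firm A commits to Budget. Subgame-perfect outcome: (Budget, High) with payoffs (7, 5).
Now find the simultaneous Nash equilibrium.
Firm A's best replies: Low→Plus; Mid→Budget; High→Budget.
Firm B's best replies: Budget→High; Value→High; Plus→High; Premium→High.
The unique mutual best reply is (Budget, High), giving (7, 5).
Firm B earns 5 sequentially versus 5 at the Nash outcome: unchanged.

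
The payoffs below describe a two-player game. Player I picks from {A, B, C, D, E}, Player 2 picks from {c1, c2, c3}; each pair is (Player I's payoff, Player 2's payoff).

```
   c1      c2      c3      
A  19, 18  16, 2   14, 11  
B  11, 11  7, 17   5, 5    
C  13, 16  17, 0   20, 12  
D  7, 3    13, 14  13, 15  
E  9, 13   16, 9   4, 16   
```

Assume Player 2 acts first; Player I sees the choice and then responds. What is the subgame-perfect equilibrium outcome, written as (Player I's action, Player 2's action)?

(A, c1)

Solve by backward induction (Player 2 leads).
- c1: BR = A, leader payoff 18.
- c2: BR = C, leader payoff 0.
- c3: BR = C, leader payoff 12.
Among 18, 0, 12, the best is 18 at c1. Subgame-perfect outcome: (A, c1) with payoffs (19, 18).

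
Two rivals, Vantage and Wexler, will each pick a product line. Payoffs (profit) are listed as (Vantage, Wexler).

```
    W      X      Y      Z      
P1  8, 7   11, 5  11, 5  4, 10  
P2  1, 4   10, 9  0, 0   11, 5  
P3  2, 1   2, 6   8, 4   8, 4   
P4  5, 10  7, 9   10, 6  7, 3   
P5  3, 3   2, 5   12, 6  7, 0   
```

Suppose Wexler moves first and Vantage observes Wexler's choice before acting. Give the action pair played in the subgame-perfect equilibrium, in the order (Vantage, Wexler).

(P1, W)

Work backward from Vantage's decision.
- W → Vantage plays P1 (best of 8, 1, 2, 5, 3); Wexler gets 7.
- X → Vantage plays P1 (best of 11, 10, 2, 7, 2); Wexler gets 5.
- Y → Vantage plays P5 (best of 11, 0, 8, 10, 12); Wexler gets 6.
- Z → Vantage plays P2 (best of 4, 11, 8, 7, 7); Wexler gets 5.
Maximizing over 7, 5, 6, 5, Wexler chooses W. Subgame-perfect outcome: (P1, W) with payoffs (8, 7).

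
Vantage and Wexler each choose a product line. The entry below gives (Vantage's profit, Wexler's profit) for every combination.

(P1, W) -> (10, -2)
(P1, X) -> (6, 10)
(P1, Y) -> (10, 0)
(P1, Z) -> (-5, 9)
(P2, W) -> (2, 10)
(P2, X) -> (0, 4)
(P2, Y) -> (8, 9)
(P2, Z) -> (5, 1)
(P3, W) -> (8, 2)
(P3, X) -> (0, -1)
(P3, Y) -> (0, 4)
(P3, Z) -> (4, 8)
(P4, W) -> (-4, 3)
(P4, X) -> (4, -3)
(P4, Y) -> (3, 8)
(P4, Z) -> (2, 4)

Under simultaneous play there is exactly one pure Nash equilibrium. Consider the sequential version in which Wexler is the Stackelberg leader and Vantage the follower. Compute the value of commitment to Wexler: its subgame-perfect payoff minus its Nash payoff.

0

Backward induction with Wexler moving first.
- W: BR = P1, leader payoff -2.
- X: BR = P1, leader payoff 10.
- Y: BR = P1, leader payoff 0.
- Z: BR = P2, leader payoff 1.
Maximizing over -2, 10, 0, 1, Wexler chooses X. Subgame-perfect outcome: (P1, X) with payoffs (6, 10).
Now find the simultaneous Nash equilibrium.
Vantage's best replies: W→P1; X→P1; Y→P1; Z→P2.
Wexler's best replies: P1→X; P2→W; P3→Z; P4→Y.
The unique mutual best reply is (P1, X), giving (6, 10).
Wexler's commitment gain: 10 − 10 = 0.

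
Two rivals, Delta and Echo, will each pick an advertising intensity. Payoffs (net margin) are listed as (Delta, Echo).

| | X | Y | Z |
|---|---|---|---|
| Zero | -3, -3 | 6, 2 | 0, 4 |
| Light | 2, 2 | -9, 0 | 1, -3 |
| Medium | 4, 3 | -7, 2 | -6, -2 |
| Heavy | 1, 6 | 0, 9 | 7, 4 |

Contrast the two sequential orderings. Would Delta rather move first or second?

If Delta leads: Echo's best replies are Zero→Z, Light→X, Medium→X, Heavy→Y; Delta's induced payoffs 0, 2, 4, 0; outcome (Medium, X), payoffs (4, 3).
If Echo leads: Delta's best replies are X→Medium, Y→Zero, Z→Heavy; Echo's induced payoffs 3, 2, 4; outcome (Heavy, Z), payoffs (7, 4).
Delta gets 4 moving first and 7 moving second, so Delta prefers to move second.

second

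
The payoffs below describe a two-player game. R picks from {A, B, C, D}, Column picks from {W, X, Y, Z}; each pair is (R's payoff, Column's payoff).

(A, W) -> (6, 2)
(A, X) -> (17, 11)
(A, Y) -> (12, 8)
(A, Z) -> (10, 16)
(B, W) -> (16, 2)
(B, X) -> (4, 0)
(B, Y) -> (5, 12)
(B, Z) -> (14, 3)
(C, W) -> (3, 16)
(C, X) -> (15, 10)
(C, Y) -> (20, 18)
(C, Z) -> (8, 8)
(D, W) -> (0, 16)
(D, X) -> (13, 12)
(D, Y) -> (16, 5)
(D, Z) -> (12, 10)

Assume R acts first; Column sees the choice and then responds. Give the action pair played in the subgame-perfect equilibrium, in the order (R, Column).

(C, Y)

Solve by backward induction (R leads).
- A: Column compares 2, 11, 8, 16 and picks Z; R would get 10.
- B: Column compares 2, 0, 12, 3 and picks Y; R would get 5.
- C: Column compares 16, 10, 18, 8 and picks Y; R would get 20.
- D: Column compares 16, 12, 5, 10 and picks W; R would get 0.
Among 10, 5, 20, 0, the best is 20 at C. Subgame-perfect outcome: (C, Y) with payoffs (20, 18).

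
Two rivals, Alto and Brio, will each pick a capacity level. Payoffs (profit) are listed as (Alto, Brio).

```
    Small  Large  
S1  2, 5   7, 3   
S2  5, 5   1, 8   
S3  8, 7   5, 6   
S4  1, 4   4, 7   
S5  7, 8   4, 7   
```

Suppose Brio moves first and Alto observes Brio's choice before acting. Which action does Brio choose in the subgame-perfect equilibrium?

Small

Alto best-responds to each possible Brio move:
- Small → Alto plays S3 (best of 2, 5, 8, 1, 7); Brio gets 7.
- Large → Alto plays S1 (best of 7, 1, 5, 4, 4); Brio gets 3.
Maximizing over 7, 3, Brio chooses Small. Subgame-perfect outcome: (S3, Small) with payoffs (8, 7).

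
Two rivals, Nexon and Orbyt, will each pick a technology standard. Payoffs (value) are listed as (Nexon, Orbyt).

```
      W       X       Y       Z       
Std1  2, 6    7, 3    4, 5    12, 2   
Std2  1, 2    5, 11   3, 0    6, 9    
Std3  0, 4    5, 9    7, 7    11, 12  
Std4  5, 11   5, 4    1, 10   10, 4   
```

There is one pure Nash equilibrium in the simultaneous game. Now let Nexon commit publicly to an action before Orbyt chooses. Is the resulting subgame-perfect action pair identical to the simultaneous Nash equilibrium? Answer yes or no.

Solve by backward induction (Nexon leads).
- Std1 → Orbyt plays W (best of 6, 3, 5, 2); Nexon gets 2.
- Std2 → Orbyt plays X (best of 2, 11, 0, 9); Nexon gets 5.
- Std3 → Orbyt plays Z (best of 4, 9, 7, 12); Nexon gets 11.
- Std4 → Orbyt plays W (best of 11, 4, 10, 4); Nexon gets 5.
Nexon's induced payoffs are 2, 5, 11, 5, so Nexon commits to Std3. Subgame-perfect outcome: (Std3, Z) with payoffs (11, 12).
Now find the simultaneous Nash equilibrium.
Nexon's best replies: W→Std4; X→Std1; Y→Std3; Z→Std1.
Orbyt's best replies: Std1→W; Std2→X; Std3→Z; Std4→W.
The unique mutual best reply is (Std4, W), giving (5, 11).
Sequential outcome (Std3, Z) differs from the Nash profile (Std4, W).

no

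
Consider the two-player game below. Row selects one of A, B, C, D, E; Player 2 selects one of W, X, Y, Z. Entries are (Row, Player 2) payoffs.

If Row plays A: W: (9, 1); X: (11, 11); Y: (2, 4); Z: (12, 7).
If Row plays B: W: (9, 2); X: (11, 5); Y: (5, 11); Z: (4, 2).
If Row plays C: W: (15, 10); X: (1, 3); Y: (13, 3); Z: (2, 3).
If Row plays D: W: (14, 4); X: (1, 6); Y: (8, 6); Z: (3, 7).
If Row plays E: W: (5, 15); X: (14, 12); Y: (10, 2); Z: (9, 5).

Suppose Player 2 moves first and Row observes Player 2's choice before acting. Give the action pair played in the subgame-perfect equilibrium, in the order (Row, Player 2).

(E, X)

Row best-responds to each possible Player 2 move:
- W → Row plays C (best of 9, 9, 15, 14, 5); Player 2 gets 10.
- X → Row plays E (best of 11, 11, 1, 1, 14); Player 2 gets 12.
- Y → Row plays C (best of 2, 5, 13, 8, 10); Player 2 gets 3.
- Z → Row plays A (best of 12, 4, 2, 3, 9); Player 2 gets 7.
Player 2's induced payoffs are 10, 12, 3, 7, so Player 2 commits to X. Subgame-perfect outcome: (E, X) with payoffs (14, 12).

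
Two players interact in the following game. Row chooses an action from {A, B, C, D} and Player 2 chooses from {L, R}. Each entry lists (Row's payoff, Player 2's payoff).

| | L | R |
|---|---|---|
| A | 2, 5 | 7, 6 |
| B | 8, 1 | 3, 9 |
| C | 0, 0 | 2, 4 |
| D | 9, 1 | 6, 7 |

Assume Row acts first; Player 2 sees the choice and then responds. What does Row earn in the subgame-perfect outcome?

Work backward from Player 2's decision.
- A: BR = R, leader payoff 7.
- B: BR = R, leader payoff 3.
- C: BR = R, leader payoff 2.
- D: BR = R, leader payoff 6.
Maximizing over 7, 3, 2, 6, Row chooses A. Subgame-perfect outcome: (A, R) with payoffs (7, 6).

7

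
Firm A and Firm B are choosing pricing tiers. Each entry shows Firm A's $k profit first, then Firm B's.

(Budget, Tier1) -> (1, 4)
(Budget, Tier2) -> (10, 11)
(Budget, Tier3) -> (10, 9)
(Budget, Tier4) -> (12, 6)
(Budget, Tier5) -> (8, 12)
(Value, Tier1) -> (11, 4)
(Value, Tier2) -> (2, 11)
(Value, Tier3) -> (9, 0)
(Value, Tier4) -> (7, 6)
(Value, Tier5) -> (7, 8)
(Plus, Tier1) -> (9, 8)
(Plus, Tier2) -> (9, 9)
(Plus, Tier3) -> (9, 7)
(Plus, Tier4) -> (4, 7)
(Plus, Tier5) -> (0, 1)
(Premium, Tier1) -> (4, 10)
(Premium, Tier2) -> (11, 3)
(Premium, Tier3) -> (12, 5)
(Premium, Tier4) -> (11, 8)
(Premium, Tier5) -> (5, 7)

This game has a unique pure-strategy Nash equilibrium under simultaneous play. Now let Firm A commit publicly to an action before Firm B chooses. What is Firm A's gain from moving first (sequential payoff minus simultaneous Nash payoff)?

1

Work backward from Firm B's decision.
- Budget: Firm B compares 4, 11, 9, 6, 12 and picks Tier5; Firm A would get 8.
- Value: Firm B compares 4, 11, 0, 6, 8 and picks Tier2; Firm A would get 2.
- Plus: Firm B compares 8, 9, 7, 7, 1 and picks Tier2; Firm A would get 9.
- Premium: Firm B compares 10, 3, 5, 8, 7 and picks Tier1; Firm A would get 4.
Maximizing over 8, 2, 9, 4, Firm A chooses Plus. Subgame-perfect outcome: (Plus, Tier2) with payoffs (9, 9).
For the simultaneous game, intersect best replies.
Firm A's best replies: Tier1→Value; Tier2→Premium; Tier3→Premium; Tier4→Budget; Tier5→Budget.
Firm B's best replies: Budget→Tier5; Value→Tier2; Plus→Tier2; Premium→Tier1.
The unique mutual best reply is (Budget, Tier5), giving (8, 12).
Firm A's commitment gain: 9 − 8 = 1.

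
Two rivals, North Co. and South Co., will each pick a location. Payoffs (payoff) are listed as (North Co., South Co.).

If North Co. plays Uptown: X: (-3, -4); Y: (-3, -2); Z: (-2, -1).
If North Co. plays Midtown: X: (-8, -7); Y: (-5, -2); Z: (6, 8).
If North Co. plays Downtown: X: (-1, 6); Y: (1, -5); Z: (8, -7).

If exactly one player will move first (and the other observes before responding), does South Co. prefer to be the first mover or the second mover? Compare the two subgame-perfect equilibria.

second

If North Co. leads: South Co.'s best replies are Uptown→Z, Midtown→Z, Downtown→X; North Co.'s induced payoffs -2, 6, -1; outcome (Midtown, Z), payoffs (6, 8).
If South Co. leads: North Co.'s best replies are X→Downtown, Y→Downtown, Z→Downtown; South Co.'s induced payoffs 6, -5, -7; outcome (Downtown, X), payoffs (-1, 6).
South Co. gets 6 moving first and 8 moving second, so South Co. prefers to move second.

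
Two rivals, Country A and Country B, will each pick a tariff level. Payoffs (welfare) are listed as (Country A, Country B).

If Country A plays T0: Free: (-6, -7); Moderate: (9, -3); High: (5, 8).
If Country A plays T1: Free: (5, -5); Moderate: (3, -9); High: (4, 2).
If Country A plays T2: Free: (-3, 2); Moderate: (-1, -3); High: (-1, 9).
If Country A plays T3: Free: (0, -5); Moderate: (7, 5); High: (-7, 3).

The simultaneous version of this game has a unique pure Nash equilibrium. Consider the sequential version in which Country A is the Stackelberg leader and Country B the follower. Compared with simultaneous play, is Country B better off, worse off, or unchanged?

worse off

Backward induction with Country A moving first.
- T0: BR = High, leader payoff 5.
- T1: BR = High, leader payoff 4.
- T2: BR = High, leader payoff -1.
- T3: BR = Moderate, leader payoff 7.
Among 5, 4, -1, 7, the best is 7 at T3. Subgame-perfect outcome: (T3, Moderate) with payoffs (7, 5).
Now find the simultaneous Nash equilibrium.
Country A's best replies: Free→T1; Moderate→T0; High→T0.
Country B's best replies: T0→High; T1→High; T2→High; T3→Moderate.
Only (T0, High) has each player best-responding; Nash payoffs (5, 8).
Country B earns 5 sequentially versus 8 at the Nash outcome: worse off.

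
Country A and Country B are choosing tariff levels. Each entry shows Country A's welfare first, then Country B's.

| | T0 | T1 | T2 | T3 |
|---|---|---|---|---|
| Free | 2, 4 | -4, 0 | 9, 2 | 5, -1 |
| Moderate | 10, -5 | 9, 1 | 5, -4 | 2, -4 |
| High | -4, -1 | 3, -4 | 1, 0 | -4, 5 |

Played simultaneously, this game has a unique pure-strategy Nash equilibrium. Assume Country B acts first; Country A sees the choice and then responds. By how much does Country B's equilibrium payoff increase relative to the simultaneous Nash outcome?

1

Country A best-responds to each possible Country B move:
- T0: Country A compares 2, 10, -4 and picks Moderate; Country B would get -5.
- T1: Country A compares -4, 9, 3 and picks Moderate; Country B would get 1.
- T2: Country A compares 9, 5, 1 and picks Free; Country B would get 2.
- T3: Country A compares 5, 2, -4 and picks Free; Country B would get -1.
Maximizing over -5, 1, 2, -1, Country B chooses T2. Subgame-perfect outcome: (Free, T2) with payoffs (9, 2).
Under simultaneous play:
Country A's best replies: T0→Moderate; T1→Moderate; T2→Free; T3→Free.
Country B's best replies: Free→T0; Moderate→T1; High→T3.
The unique mutual best reply is (Moderate, T1), giving (9, 1).
Country B's commitment gain: 2 − 1 = 1.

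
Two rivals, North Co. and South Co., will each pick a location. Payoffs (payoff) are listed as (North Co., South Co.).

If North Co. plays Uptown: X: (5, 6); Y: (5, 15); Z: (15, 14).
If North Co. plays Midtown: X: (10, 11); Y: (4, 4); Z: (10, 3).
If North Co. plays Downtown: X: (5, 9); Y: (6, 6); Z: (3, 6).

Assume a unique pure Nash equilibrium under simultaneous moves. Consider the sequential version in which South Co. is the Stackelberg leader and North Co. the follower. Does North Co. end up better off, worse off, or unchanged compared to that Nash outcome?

Solve by backward induction (South Co. leads).
- X: North Co. compares 5, 10, 5 and picks Midtown; South Co. would get 11.
- Y: North Co. compares 5, 4, 6 and picks Downtown; South Co. would get 6.
- Z: North Co. compares 15, 10, 3 and picks Uptown; South Co. would get 14.
Maximizing over 11, 6, 14, South Co. chooses Z. Subgame-perfect outcome: (Uptown, Z) with payoffs (15, 14).
For the simultaneous game, intersect best replies.
North Co.'s best replies: X→Midtown; Y→Downtown; Z→Uptown.
South Co.'s best replies: Uptown→Y; Midtown→X; Downtown→X.
Only (Midtown, X) has each player best-responding; Nash payoffs (10, 11).
North Co. earns 15 sequentially versus 10 at the Nash outcome: better off.

better off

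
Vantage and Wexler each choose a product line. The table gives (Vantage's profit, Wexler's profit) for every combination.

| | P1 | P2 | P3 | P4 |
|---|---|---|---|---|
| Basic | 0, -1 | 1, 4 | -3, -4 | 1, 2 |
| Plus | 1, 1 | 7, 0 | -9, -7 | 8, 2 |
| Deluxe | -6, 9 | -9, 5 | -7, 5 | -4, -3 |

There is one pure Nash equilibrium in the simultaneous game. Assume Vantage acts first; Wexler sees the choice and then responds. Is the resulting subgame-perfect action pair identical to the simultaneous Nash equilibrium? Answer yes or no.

Wexler best-responds to each possible Vantage move:
- Basic: Wexler compares -1, 4, -4, 2 and picks P2; Vantage would get 1.
- Plus: Wexler compares 1, 0, -7, 2 and picks P4; Vantage would get 8.
- Deluxe: Wexler compares 9, 5, 5, -3 and picks P1; Vantage would get -6.
Maximizing over 1, 8, -6, Vantage chooses Plus. Subgame-perfect outcome: (Plus, P4) with payoffs (8, 2).
For the simultaneous game, intersect best replies.
Vantage's best replies: P1→Plus; P2→Plus; P3→Basic; P4→Plus.
Wexler's best replies: Basic→P2; Plus→P4; Deluxe→P1.
The unique mutual best reply is (Plus, P4), giving (8, 2).
Sequential outcome (Plus, P4) coincides with the Nash profile (Plus, P4).

yes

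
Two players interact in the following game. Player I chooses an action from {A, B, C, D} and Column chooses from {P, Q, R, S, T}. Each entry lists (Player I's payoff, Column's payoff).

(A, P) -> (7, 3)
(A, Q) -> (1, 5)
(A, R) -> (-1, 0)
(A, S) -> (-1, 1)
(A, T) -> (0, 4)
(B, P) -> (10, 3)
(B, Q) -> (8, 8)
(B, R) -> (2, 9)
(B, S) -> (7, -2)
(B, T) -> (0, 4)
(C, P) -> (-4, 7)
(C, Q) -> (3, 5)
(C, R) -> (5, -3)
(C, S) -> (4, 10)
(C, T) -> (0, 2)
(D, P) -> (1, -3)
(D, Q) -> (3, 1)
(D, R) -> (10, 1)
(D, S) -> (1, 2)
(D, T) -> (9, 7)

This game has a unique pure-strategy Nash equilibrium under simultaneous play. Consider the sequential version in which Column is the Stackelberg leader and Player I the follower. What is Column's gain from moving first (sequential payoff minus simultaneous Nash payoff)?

Backward induction with Column moving first.
- P: Player I compares 7, 10, -4, 1 and picks B; Column would get 3.
- Q: Player I compares 1, 8, 3, 3 and picks B; Column would get 8.
- R: Player I compares -1, 2, 5, 10 and picks D; Column would get 1.
- S: Player I compares -1, 7, 4, 1 and picks B; Column would get -2.
- T: Player I compares 0, 0, 0, 9 and picks D; Column would get 7.
Among 3, 8, 1, -2, 7, the best is 8 at Q. Subgame-perfect outcome: (B, Q) with payoffs (8, 8).
Now find the simultaneous Nash equilibrium.
Player I's best replies: P→B; Q→B; R→D; S→B; T→D.
Column's best replies: A→Q; B→R; C→S; D→T.
The unique mutual best reply is (D, T), giving (9, 7).
Column's commitment gain: 8 − 7 = 1.

1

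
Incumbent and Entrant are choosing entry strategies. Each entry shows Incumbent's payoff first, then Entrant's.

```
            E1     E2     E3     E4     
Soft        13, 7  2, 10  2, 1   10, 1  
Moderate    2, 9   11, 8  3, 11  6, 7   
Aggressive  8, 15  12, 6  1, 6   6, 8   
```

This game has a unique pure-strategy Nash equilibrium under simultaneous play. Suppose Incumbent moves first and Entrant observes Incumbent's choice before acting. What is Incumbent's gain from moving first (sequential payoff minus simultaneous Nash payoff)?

5

Backward induction with Incumbent moving first.
- Soft → Entrant plays E2 (best of 7, 10, 1, 1); Incumbent gets 2.
- Moderate → Entrant plays E3 (best of 9, 8, 11, 7); Incumbent gets 3.
- Aggressive → Entrant plays E1 (best of 15, 6, 6, 8); Incumbent gets 8.
Maximizing over 2, 3, 8, Incumbent chooses Aggressive. Subgame-perfect outcome: (Aggressive, E1) with payoffs (8, 15).
For the simultaneous game, intersect best replies.
Incumbent's best replies: E1→Soft; E2→Aggressive; E3→Moderate; E4→Soft.
Entrant's best replies: Soft→E2; Moderate→E3; Aggressive→E1.
The unique mutual best reply is (Moderate, E3), giving (3, 11).
Incumbent's commitment gain: 8 − 3 = 5.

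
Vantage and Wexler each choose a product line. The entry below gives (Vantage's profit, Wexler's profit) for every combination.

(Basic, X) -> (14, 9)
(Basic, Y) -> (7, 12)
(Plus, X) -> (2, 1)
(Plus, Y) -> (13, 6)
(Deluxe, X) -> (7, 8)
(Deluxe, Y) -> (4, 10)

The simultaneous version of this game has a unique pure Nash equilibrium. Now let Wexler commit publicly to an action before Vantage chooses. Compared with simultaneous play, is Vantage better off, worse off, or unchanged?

better off

Work backward from Vantage's decision.
- X → Vantage plays Basic (best of 14, 2, 7); Wexler gets 9.
- Y → Vantage plays Plus (best of 7, 13, 4); Wexler gets 6.
Among 9, 6, the best is 9 at X. Subgame-perfect outcome: (Basic, X) with payoffs (14, 9).
For the simultaneous game, intersect best replies.
Vantage's best replies: X→Basic; Y→Plus.
Wexler's best replies: Basic→Y; Plus→Y; Deluxe→Y.
The unique mutual best reply is (Plus, Y), giving (13, 6).
Vantage earns 14 sequentially versus 13 at the Nash outcome: better off.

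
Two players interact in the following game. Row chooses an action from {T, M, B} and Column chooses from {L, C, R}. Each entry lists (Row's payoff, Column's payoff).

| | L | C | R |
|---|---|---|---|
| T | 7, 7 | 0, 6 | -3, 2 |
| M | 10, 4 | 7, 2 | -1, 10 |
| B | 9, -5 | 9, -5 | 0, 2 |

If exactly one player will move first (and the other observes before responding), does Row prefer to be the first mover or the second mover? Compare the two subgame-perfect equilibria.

If Row leads: Column's best replies are T→L, M→R, B→R; Row's induced payoffs 7, -1, 0; outcome (T, L), payoffs (7, 7).
If Column leads: Row's best replies are L→M, C→B, R→B; Column's induced payoffs 4, -5, 2; outcome (M, L), payoffs (10, 4).
Row gets 7 moving first and 10 moving second, so Row prefers to move second.

second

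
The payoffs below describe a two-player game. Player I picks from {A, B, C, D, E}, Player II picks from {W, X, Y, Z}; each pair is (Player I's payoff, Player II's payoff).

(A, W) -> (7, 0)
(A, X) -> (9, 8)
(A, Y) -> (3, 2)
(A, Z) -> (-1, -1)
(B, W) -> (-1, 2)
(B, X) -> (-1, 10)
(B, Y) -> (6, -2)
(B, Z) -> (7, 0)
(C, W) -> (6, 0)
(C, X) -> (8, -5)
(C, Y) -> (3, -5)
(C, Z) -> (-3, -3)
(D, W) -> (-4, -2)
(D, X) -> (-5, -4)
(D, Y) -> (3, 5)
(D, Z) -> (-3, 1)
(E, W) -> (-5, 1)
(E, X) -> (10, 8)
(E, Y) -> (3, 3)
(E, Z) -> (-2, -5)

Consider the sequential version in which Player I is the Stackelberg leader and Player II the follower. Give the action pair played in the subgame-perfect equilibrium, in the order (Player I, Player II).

(E, X)

Solve by backward induction (Player I leads).
- A: Player II compares 0, 8, 2, -1 and picks X; Player I would get 9.
- B: Player II compares 2, 10, -2, 0 and picks X; Player I would get -1.
- C: Player II compares 0, -5, -5, -3 and picks W; Player I would get 6.
- D: Player II compares -2, -4, 5, 1 and picks Y; Player I would get 3.
- E: Player II compares 1, 8, 3, -5 and picks X; Player I would get 10.
Among 9, -1, 6, 3, 10, the best is 10 at E. Subgame-perfect outcome: (E, X) with payoffs (10, 8).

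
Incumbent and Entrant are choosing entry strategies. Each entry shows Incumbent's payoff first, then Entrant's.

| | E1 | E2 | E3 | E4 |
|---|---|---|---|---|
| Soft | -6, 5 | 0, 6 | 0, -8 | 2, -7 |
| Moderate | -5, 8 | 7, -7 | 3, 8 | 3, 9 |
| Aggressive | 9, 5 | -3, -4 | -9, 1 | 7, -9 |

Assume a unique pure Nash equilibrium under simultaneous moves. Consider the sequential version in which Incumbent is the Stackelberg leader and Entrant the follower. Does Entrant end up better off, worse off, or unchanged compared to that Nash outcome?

Solve by backward induction (Incumbent leads).
- Soft: Entrant compares 5, 6, -8, -7 and picks E2; Incumbent would get 0.
- Moderate: Entrant compares 8, -7, 8, 9 and picks E4; Incumbent would get 3.
- Aggressive: Entrant compares 5, -4, 1, -9 and picks E1; Incumbent would get 9.
Maximizing over 0, 3, 9, Incumbent chooses Aggressive. Subgame-perfect outcome: (Aggressive, E1) with payoffs (9, 5).
Under simultaneous play:
Incumbent's best replies: E1→Aggressive; E2→Moderate; E3→Moderate; E4→Aggressive.
Entrant's best replies: Soft→E2; Moderate→E4; Aggressive→E1.
The unique mutual best reply is (Aggressive, E1), giving (9, 5).
Entrant earns 5 sequentially versus 5 at the Nash outcome: unchanged.

unchanged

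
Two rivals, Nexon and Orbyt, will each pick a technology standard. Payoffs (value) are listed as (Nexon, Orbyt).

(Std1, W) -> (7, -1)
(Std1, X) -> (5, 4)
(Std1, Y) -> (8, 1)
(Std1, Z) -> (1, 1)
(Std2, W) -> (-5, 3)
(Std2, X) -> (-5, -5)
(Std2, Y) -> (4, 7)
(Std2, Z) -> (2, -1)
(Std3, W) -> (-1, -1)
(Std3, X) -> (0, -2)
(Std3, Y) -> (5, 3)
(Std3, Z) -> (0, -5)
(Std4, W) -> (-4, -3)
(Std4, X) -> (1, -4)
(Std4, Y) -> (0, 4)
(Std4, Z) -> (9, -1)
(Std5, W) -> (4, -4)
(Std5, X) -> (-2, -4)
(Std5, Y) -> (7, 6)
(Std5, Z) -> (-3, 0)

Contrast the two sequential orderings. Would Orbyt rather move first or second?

second

If Nexon leads: Orbyt's best replies are Std1→X, Std2→Y, Std3→Y, Std4→Y, Std5→Y; Nexon's induced payoffs 5, 4, 5, 0, 7; outcome (Std5, Y), payoffs (7, 6).
If Orbyt leads: Nexon's best replies are W→Std1, X→Std1, Y→Std1, Z→Std4; Orbyt's induced payoffs -1, 4, 1, -1; outcome (Std1, X), payoffs (5, 4).
Orbyt gets 4 moving first and 6 moving second, so Orbyt prefers to move second.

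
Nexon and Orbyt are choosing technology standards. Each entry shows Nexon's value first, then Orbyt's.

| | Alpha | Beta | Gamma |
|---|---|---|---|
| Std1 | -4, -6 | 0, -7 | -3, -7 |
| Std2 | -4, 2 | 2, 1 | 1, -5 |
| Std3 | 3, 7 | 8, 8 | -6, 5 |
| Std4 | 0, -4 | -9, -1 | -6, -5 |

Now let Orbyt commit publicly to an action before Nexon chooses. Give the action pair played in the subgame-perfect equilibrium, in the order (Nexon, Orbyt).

(Std3, Beta)

Backward induction with Orbyt moving first.
- Alpha → Nexon plays Std3 (best of -4, -4, 3, 0); Orbyt gets 7.
- Beta → Nexon plays Std3 (best of 0, 2, 8, -9); Orbyt gets 8.
- Gamma → Nexon plays Std2 (best of -3, 1, -6, -6); Orbyt gets -5.
Among 7, 8, -5, the best is 8 at Beta. Subgame-perfect outcome: (Std3, Beta) with payoffs (8, 8).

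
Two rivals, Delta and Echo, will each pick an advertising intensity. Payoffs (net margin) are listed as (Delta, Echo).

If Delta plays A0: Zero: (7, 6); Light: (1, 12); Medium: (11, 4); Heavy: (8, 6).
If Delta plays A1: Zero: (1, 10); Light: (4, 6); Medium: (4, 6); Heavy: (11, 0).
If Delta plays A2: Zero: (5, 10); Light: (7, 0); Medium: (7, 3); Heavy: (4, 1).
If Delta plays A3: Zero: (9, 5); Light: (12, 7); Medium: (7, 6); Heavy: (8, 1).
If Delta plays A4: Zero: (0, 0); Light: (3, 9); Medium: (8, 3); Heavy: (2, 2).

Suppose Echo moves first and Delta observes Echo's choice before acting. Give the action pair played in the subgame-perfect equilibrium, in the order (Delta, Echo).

Solve by backward induction (Echo leads).
- Zero → Delta plays A3 (best of 7, 1, 5, 9, 0); Echo gets 5.
- Light → Delta plays A3 (best of 1, 4, 7, 12, 3); Echo gets 7.
- Medium → Delta plays A0 (best of 11, 4, 7, 7, 8); Echo gets 4.
- Heavy → Delta plays A1 (best of 8, 11, 4, 8, 2); Echo gets 0.
Echo's induced payoffs are 5, 7, 4, 0, so Echo commits to Light. Subgame-perfect outcome: (A3, Light) with payoffs (12, 7).

(A3, Light)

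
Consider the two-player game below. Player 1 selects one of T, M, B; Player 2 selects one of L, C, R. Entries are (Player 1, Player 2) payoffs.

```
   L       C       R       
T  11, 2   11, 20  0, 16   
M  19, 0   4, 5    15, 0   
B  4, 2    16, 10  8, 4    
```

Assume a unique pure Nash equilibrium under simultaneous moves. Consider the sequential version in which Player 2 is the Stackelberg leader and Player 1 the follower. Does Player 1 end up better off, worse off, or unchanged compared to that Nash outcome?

Work backward from Player 1's decision.
- L: BR = M, leader payoff 0.
- C: BR = B, leader payoff 10.
- R: BR = M, leader payoff 0.
Player 2's induced payoffs are 0, 10, 0, so Player 2 commits to C. Subgame-perfect outcome: (B, C) with payoffs (16, 10).
Under simultaneous play:
Player 1's best replies: L→M; C→B; R→M.
Player 2's best replies: T→C; M→C; B→C.
The unique mutual best reply is (B, C), giving (16, 10).
Player 1 earns 16 sequentially versus 16 at the Nash outcome: unchanged.

unchanged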